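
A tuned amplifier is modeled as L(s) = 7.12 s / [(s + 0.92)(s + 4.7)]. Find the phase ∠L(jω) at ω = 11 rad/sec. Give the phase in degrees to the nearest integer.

-62°

∠(j11) = 90.00°
∠(j11 + 0.92) = arctan(11/0.92) = 85.22°
∠(j11 + 4.7) = arctan(11/4.7) = 66.86°
∠L(j11) = 90.00° − (85.22° + 66.86°) = -62.08°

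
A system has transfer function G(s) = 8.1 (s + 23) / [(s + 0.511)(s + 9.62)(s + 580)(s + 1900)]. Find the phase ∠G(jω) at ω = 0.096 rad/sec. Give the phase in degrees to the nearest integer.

-11 deg

∠(j0.096 + 23) = arctan(0.096/23) = 0.24°
∠(j0.096 + 0.511) = arctan(0.096/0.511) = 10.64°
∠(j0.096 + 9.62) = arctan(0.096/9.62) = 0.57°
∠(j0.096 + 580) = arctan(0.096/580) = 0.01°
∠(j0.096 + 1900) = arctan(0.096/1900) = 0.00°
∠G(j0.096) = 0.24° − (10.64° + 0.57° + 0.01° + 0.00°) = -10.98°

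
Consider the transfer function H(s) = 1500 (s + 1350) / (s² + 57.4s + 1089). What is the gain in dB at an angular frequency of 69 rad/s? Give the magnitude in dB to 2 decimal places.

51.49 dB

|j69 + 1350| = √(69² + 1350²) = 1352
|(j69)² + 57.4(j69) + 1089| = |-3672 + j3960.6| = 5401
|H(j69)| = 1500 × 1352 / 5401 = 375.43
20 log₁₀(375.43) = 51.490 dB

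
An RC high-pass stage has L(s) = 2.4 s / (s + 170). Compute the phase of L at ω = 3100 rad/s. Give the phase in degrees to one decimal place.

3.1 deg

∠(j3100) = 90.00°
∠(j3100 + 170) = arctan(3100/170) = 86.86°
∠L(j3100) = 90.00° − 86.86° = 3.14°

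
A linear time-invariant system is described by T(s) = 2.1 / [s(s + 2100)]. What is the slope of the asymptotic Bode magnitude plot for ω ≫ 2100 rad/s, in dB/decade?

With 0 zeros and 2 poles, the high-frequency asymptotic slope is 20 × (0 − 2) = -40 dB/decade.

-40 dB/decade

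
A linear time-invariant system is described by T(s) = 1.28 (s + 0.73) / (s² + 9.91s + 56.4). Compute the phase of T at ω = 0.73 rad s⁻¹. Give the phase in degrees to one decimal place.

∠(j0.73 + 0.73) = arctan(0.73/0.73) = 45.00°
∠[(j0.73)² + 9.91(j0.73) + 56.4] = ∠[55.867 + j7.2343] = 7.38°
∠T(j0.73) = 45.00° − 7.38° = 37.62°

37.6°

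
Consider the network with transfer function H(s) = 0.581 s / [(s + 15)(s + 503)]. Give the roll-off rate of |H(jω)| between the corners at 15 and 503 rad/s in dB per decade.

0 dB/decade

In this band the factors already past their corner are: 1 differentiator zero, pole at 15; net slope = 0 dB/decade.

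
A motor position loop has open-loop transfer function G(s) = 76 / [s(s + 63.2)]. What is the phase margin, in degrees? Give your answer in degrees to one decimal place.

88.9°

Gain crossover: |G(jω)| = 1 at ω ≈ 1.2 rad/s.
∠G(j1.2) = −90° − arctan(1.2/63.2) ≈ -91.09°
PM = 180° + (-91.09°) = 88.91°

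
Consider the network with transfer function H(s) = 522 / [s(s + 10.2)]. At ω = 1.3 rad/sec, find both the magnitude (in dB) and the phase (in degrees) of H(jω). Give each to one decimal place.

|j1.3 + 10.2| = √(1.3² + 10.2²) = 10.28
|j1.3| = 1.3
|H(j1.3)| = 522 / (10.28 × 1.3) = 39.051
20 log₁₀(39.051) = 31.83 dB
∠(j1.3 + 10.2) = arctan(1.3/10.2) = 7.26°
∠(j1.3) = 90.00°
∠H(j1.3) = − (7.26° + 90.00°) = -97.26°

|H| = 31.8 dB, ∠H = -97.3 deg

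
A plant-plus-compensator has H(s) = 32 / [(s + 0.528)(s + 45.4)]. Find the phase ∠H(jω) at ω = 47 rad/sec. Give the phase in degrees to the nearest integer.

-135°

∠(j47 + 0.528) = arctan(47/0.528) = 89.36°
∠(j47 + 45.4) = arctan(47/45.4) = 45.99°
∠H(j47) = − (89.36° + 45.99°) = -135.35°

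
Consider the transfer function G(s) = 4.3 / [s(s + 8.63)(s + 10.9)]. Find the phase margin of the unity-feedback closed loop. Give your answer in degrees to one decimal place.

89.5°

Gain crossover: |G(jω)| = 1 at ω ≈ 0.0457 rad/sec.
∠G(j0.0457) = −90° − arctan(0.0457/8.63) − arctan(0.0457/10.9) ≈ -90.54°
PM = 180° + (-90.54°) = 89.46°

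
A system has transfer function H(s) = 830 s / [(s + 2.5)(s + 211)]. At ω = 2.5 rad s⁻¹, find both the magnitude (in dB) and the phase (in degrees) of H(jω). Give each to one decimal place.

|H| = 8.9 dB, ∠H = 44.3°

|j2.5| = 2.5
|j2.5 + 2.5| = √(2.5² + 2.5²) = 3.536
|j2.5 + 211| = √(2.5² + 211²) = 211
|H(j2.5)| = 830 × 2.5 / (3.536 × 211) = 2.7813
20 log₁₀(2.7813) = 8.89 dB
∠(j2.5) = 90.00°
∠(j2.5 + 2.5) = arctan(2.5/2.5) = 45.00°
∠(j2.5 + 211) = arctan(2.5/211) = 0.68°
∠H(j2.5) = 90.00° − (45.00° + 0.68°) = 44.32°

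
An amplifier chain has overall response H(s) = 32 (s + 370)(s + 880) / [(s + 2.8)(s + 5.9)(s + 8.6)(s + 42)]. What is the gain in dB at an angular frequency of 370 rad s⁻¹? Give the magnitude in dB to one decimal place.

|j370 + 370| = √(370² + 370²) = 523.3
|j370 + 880| = √(370² + 880²) = 954.6
|j370 + 2.8| = √(370² + 2.8²) = 370
|j370 + 5.9| = √(370² + 5.9²) = 370
|j370 + 8.6| = √(370² + 8.6²) = 370.1
|j370 + 42| = √(370² + 42²) = 372.4
|H(j370)| = 32 × 523.3 × 954.6 / (370 × 370 × 370.1 × 372.4) = 0.00084708
20 log₁₀(0.00084708) = -61.44 dB

-61.4 dB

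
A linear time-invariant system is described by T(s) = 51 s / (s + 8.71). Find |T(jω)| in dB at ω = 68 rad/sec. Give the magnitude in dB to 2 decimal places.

34.08 dB

|j68| = 68
|j68 + 8.71| = √(68² + 8.71²) = 68.56
|T(j68)| = 51 × 68 / 68.56 = 50.587
20 log₁₀(50.587) = 34.081 dB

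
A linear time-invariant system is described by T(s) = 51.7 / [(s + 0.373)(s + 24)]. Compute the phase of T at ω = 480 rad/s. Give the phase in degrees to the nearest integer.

∠(j480 + 0.373) = arctan(480/0.373) = 89.96°
∠(j480 + 24) = arctan(480/24) = 87.14°
∠T(j480) = − (89.96° + 87.14°) = -177.09°

-177°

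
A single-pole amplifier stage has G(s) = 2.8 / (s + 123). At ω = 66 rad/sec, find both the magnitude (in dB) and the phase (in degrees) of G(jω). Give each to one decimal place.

|G| = -34.0 dB, ∠G = -28.2°

|j66 + 123| = √(66² + 123²) = 139.6
|G(j66)| = 2.8 / 139.6 = 0.020059
20 log₁₀(0.020059) = -33.95 dB
∠(j66 + 123) = arctan(66/123) = 28.22°
∠G(j66) = −28.22° = -28.22°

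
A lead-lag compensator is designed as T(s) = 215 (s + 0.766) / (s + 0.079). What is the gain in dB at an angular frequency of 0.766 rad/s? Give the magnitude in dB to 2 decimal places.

|j0.766 + 0.766| = √(0.766² + 0.766²) = 1.083
|j0.766 + 0.079| = √(0.766² + 0.079²) = 0.7701
|T(j0.766)| = 215 × 1.083 / 0.7701 = 302.45
20 log₁₀(302.45) = 49.613 dB

49.61 dB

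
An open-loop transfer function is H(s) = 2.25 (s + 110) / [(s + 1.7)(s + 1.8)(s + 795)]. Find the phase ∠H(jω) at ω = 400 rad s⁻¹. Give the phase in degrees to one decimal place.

∠(j400 + 110) = arctan(400/110) = 74.62°
∠(j400 + 1.7) = arctan(400/1.7) = 89.76°
∠(j400 + 1.8) = arctan(400/1.8) = 89.74°
∠(j400 + 795) = arctan(400/795) = 26.71°
∠H(j400) = 74.62° − (89.76° + 89.74° + 26.71°) = -131.58°

-131.6°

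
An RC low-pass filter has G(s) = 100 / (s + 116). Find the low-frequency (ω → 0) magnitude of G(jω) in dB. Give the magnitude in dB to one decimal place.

-1.3 dB

G(0) = 100 / 116 = 0.86207
20 log₁₀(0.86207) = -1.29 dB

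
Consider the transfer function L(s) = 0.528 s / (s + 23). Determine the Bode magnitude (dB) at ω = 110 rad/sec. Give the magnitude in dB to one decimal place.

|j110| = 110
|j110 + 23| = √(110² + 23²) = 112.4
|L(j110)| = 0.528 × 110 / 112.4 = 0.51682
20 log₁₀(0.51682) = -5.73 dB

-5.7 dB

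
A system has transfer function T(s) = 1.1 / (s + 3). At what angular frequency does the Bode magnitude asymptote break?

3 rad s⁻¹

The single real pole at s = −3 gives a corner at ω = 3 rad s⁻¹.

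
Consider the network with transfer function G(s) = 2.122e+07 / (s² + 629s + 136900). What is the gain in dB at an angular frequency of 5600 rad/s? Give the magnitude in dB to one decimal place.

-3.4 dB

|(j5600)² + 629(j5600) + 136900| = |-3.1223e+07 + j3.5224e+06| = 3.142e+07
|G(j5600)| = 2.122e+07 / 3.142e+07 = 0.67534
20 log₁₀(0.67534) = -3.41 dB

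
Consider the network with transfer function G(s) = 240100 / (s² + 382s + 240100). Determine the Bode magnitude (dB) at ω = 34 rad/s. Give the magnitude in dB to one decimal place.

|(j34)² + 382(j34) + 240100| = |2.3894e+05 + j12988| = 2.393e+05
|G(j34)| = 240100 / 2.393e+05 = 1.0034
20 log₁₀(1.0034) = 0.03 dB

0.0 dB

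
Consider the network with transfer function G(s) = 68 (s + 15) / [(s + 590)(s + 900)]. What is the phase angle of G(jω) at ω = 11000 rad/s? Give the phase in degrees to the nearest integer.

∠(j11000 + 15) = arctan(11000/15) = 89.92°
∠(j11000 + 590) = arctan(11000/590) = 86.93°
∠(j11000 + 900) = arctan(11000/900) = 85.32°
∠G(j11000) = 89.92° − (86.93° + 85.32°) = -82.33°

-82 deg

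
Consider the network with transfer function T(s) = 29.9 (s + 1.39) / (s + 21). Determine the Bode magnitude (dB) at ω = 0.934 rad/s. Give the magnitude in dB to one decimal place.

7.5 dB

|j0.934 + 1.39| = √(0.934² + 1.39²) = 1.675
|j0.934 + 21| = √(0.934² + 21²) = 21.02
|T(j0.934)| = 29.9 × 1.675 / 21.02 = 2.382
20 log₁₀(2.382) = 7.54 dB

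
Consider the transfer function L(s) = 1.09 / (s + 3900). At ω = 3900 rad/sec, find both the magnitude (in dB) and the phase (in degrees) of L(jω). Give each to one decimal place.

|j3900 + 3900| = √(3900² + 3900²) = 5515
|L(j3900)| = 1.09 / 5515 = 0.00019763
20 log₁₀(0.00019763) = -74.08 dB
∠(j3900 + 3900) = arctan(3900/3900) = 45.00°
∠L(j3900) = −45.00° = -45.00°

|L| = -74.1 dB, ∠L = -45.0°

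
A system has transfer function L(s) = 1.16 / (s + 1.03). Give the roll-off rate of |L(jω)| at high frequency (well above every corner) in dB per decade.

-20 dB/decade

With 0 zeros and 1 pole, the high-frequency asymptotic slope is 20 × (0 − 1) = -20 dB/decade.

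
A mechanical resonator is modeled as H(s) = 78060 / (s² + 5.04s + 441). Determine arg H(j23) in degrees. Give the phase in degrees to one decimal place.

∠[(j23)² + 5.04(j23) + 441] = ∠[-88 + j115.92] = 127.20°
∠H(j23) = −127.20° = -127.20°

-127.2°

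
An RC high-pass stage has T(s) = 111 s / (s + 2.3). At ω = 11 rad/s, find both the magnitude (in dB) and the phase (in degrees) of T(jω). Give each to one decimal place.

|T| = 40.7 dB, ∠T = 11.8°

|j11| = 11
|j11 + 2.3| = √(11² + 2.3²) = 11.24
|T(j11)| = 111 × 11 / 11.24 = 108.65
20 log₁₀(108.65) = 40.72 dB
∠(j11) = 90.00°
∠(j11 + 2.3) = arctan(11/2.3) = 78.19°
∠T(j11) = 90.00° − 78.19° = 11.81°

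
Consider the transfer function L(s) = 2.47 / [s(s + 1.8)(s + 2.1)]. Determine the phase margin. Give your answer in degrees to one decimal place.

Gain crossover: |L(jω)| = 1 at ω ≈ 0.597 rad/sec.
∠L(j0.597) = −90° − arctan(0.597/1.8) − arctan(0.597/2.1) ≈ -124.20°
PM = 180° + (-124.20°) = 55.80°

55.8°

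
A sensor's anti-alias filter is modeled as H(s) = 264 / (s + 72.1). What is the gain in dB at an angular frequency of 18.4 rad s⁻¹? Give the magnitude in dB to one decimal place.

|j18.4 + 72.1| = √(18.4² + 72.1²) = 74.41
|H(j18.4)| = 264 / 74.41 = 3.5479
20 log₁₀(3.5479) = 11.00 dB

11.0 dB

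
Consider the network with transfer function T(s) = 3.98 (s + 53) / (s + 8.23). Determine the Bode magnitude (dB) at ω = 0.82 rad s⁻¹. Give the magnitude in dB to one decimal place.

28.1 dB

|j0.82 + 53| = √(0.82² + 53²) = 53.01
|j0.82 + 8.23| = √(0.82² + 8.23²) = 8.271
|T(j0.82)| = 3.98 × 53.01 / 8.271 = 25.507
20 log₁₀(25.507) = 28.13 dB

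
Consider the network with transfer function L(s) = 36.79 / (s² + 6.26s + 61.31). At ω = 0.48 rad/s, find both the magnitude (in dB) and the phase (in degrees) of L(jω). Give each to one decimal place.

|L| = -4.4 dB, ∠L = -2.8 deg

|(j0.48)² + 6.26(j0.48) + 61.31| = |61.08 + j3.0048| = 61.15
|L(j0.48)| = 36.79 / 61.15 = 0.6016
20 log₁₀(0.6016) = -4.41 dB
∠[(j0.48)² + 6.26(j0.48) + 61.31] = ∠[61.08 + j3.0048] = 2.82°
∠L(j0.48) = −2.82° = -2.82°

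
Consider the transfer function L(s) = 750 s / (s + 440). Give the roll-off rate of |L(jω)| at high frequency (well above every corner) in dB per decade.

With 1 zero and 1 pole, the high-frequency asymptotic slope is 20 × (1 − 1) = 0 dB/decade.

0 dB/decade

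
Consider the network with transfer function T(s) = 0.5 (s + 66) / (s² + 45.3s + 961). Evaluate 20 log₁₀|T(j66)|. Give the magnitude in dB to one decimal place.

-39.7 dB

|j66 + 66| = √(66² + 66²) = 93.34
|(j66)² + 45.3(j66) + 961| = |-3395 + j2989.8| = 4524
|T(j66)| = 0.5 × 93.34 / 4524 = 0.010316
20 log₁₀(0.010316) = -39.73 dB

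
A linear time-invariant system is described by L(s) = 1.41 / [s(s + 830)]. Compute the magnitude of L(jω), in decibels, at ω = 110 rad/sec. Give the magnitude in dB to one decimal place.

|j110 + 830| = √(110² + 830²) = 837.3
|j110| = 110
|L(j110)| = 1.41 / (837.3 × 110) = 1.531e-05
20 log₁₀(1.531e-05) = -96.30 dB

-96.3 dB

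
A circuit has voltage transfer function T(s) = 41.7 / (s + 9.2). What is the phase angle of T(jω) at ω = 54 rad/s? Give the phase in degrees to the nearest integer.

∠(j54 + 9.2) = arctan(54/9.2) = 80.33°
∠T(j54) = −80.33° = -80.33°

-80°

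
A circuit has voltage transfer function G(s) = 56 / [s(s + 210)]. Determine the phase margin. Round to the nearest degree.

90 deg

Gain crossover: |G(jω)| = 1 at ω ≈ 0.267 rad s⁻¹.
∠G(j0.267) = −90° − arctan(0.267/210) ≈ -90.07°
PM = 180° + (-90.07°) = 89.93°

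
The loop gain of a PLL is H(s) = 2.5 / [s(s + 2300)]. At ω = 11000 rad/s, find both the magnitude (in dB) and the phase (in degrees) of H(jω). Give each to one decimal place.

|H| = -153.9 dB, ∠H = -168.2°

|j11000 + 2300| = √(11000² + 2300²) = 1.124e+04
|j11000| = 1.1e+04
|H(j11000)| = 2.5 / (1.124e+04 × 1.1e+04) = 2.0224e-08
20 log₁₀(2.0224e-08) = -153.88 dB
∠(j11000 + 2300) = arctan(11000/2300) = 78.19°
∠(j11000) = 90.00°
∠H(j11000) = − (78.19° + 90.00°) = -168.19°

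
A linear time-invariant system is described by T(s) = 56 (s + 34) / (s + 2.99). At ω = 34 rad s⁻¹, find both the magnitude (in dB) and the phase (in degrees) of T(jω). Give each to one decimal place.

|T| = 37.9 dB, ∠T = -40.0°

|j34 + 34| = √(34² + 34²) = 48.08
|j34 + 2.99| = √(34² + 2.99²) = 34.13
|T(j34)| = 56 × 48.08 / 34.13 = 78.891
20 log₁₀(78.891) = 37.94 dB
∠(j34 + 34) = arctan(34/34) = 45.00°
∠(j34 + 2.99) = arctan(34/2.99) = 84.97°
∠T(j34) = 45.00° − 84.97° = -39.97°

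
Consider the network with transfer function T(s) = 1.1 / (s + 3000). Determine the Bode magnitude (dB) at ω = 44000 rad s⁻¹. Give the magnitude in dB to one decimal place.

-92.1 dB

|j44000 + 3000| = √(44000² + 3000²) = 4.41e+04
|T(j44000)| = 1.1 / 4.41e+04 = 2.4942e-05
20 log₁₀(2.4942e-05) = -92.06 dB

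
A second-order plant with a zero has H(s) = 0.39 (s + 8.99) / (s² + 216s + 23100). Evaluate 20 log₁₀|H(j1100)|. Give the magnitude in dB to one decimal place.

|j1100 + 8.99| = √(1100² + 8.99²) = 1100
|(j1100)² + 216(j1100) + 23100| = |-1.1869e+06 + j2.376e+05| = 1.21e+06
|H(j1100)| = 0.39 × 1100 / 1.21e+06 = 0.00035443
20 log₁₀(0.00035443) = -69.01 dB

-69.0 dB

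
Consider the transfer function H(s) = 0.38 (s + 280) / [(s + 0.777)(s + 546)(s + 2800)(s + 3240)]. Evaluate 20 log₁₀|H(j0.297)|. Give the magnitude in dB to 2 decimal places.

|j0.297 + 280| = √(0.297² + 280²) = 280
|j0.297 + 0.777| = √(0.297² + 0.777²) = 0.8318
|j0.297 + 546| = √(0.297² + 546²) = 546
|j0.297 + 2800| = √(0.297² + 2800²) = 2800
|j0.297 + 3240| = √(0.297² + 3240²) = 3240
|H(j0.297)| = 0.38 × 280 / (0.8318 × 546 × 2800 × 3240) = 2.5823e-08
20 log₁₀(2.5823e-08) = -151.760 dB

-151.76 dB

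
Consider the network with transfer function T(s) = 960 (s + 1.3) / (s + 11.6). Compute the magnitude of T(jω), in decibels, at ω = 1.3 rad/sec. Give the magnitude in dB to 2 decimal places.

|j1.3 + 1.3| = √(1.3² + 1.3²) = 1.838
|j1.3 + 11.6| = √(1.3² + 11.6²) = 11.67
|T(j1.3)| = 960 × 1.838 / 11.67 = 151.2
20 log₁₀(151.2) = 43.591 dB

43.59 dB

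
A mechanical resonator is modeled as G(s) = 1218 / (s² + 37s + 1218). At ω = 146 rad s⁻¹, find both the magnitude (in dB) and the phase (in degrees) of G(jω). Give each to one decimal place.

|(j146)² + 37(j146) + 1218| = |-20098 + j5402| = 2.081e+04
|G(j146)| = 1218 / 2.081e+04 = 0.058526
20 log₁₀(0.058526) = -24.65 dB
∠[(j146)² + 37(j146) + 1218] = ∠[-20098 + j5402] = 164.96°
∠G(j146) = −164.96° = -164.96°

|G| = -24.7 dB, ∠G = -165.0 deg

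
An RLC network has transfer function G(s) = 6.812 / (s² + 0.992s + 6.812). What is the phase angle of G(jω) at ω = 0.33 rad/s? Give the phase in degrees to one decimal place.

∠[(j0.33)² + 0.992(j0.33) + 6.812] = ∠[6.7031 + j0.32736] = 2.80°
∠G(j0.33) = −2.80° = -2.80°

-2.8°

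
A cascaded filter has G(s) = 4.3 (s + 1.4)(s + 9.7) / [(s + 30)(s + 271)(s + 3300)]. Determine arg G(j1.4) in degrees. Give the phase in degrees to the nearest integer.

50 deg

∠(j1.4 + 1.4) = arctan(1.4/1.4) = 45.00°
∠(j1.4 + 9.7) = arctan(1.4/9.7) = 8.21°
∠(j1.4 + 30) = arctan(1.4/30) = 2.67°
∠(j1.4 + 271) = arctan(1.4/271) = 0.30°
∠(j1.4 + 3300) = arctan(1.4/3300) = 0.02°
∠G(j1.4) = 45.00° + 8.21° − (2.67° + 0.30° + 0.02°) = 50.22°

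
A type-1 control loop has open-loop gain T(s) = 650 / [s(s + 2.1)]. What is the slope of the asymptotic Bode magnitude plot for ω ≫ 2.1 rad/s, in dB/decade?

With 0 zeros and 2 poles, the high-frequency asymptotic slope is 20 × (0 − 2) = -40 dB/decade.

-40 dB/decade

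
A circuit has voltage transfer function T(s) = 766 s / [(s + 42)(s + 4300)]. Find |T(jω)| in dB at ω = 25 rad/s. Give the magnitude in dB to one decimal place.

-20.8 dB

|j25| = 25
|j25 + 42| = √(25² + 42²) = 48.88
|j25 + 4300| = √(25² + 4300²) = 4300
|T(j25)| = 766 × 25 / (48.88 × 4300) = 0.091114
20 log₁₀(0.091114) = -20.81 dB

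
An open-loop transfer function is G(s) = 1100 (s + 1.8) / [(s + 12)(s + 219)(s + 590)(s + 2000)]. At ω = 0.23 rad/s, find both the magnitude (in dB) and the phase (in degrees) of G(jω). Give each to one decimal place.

|G| = -123.8 dB, ∠G = 6.1°

|j0.23 + 1.8| = √(0.23² + 1.8²) = 1.815
|j0.23 + 12| = √(0.23² + 12²) = 12
|j0.23 + 219| = √(0.23² + 219²) = 219
|j0.23 + 590| = √(0.23² + 590²) = 590
|j0.23 + 2000| = √(0.23² + 2000²) = 2000
|G(j0.23)| = 1100 × 1.815 / (12 × 219 × 590 × 2000) = 6.4357e-07
20 log₁₀(6.4357e-07) = -123.83 dB
∠(j0.23 + 1.8) = arctan(0.23/1.8) = 7.28°
∠(j0.23 + 12) = arctan(0.23/12) = 1.10°
∠(j0.23 + 219) = arctan(0.23/219) = 0.06°
∠(j0.23 + 590) = arctan(0.23/590) = 0.02°
∠(j0.23 + 2000) = arctan(0.23/2000) = 0.01°
∠G(j0.23) = 7.28° − (1.10° + 0.06° + 0.02° + 0.01°) = 6.09°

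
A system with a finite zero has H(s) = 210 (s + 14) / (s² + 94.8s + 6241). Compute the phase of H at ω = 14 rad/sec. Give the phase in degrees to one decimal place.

32.6°

∠(j14 + 14) = arctan(14/14) = 45.00°
∠[(j14)² + 94.8(j14) + 6241] = ∠[6045 + j1327.2] = 12.38°
∠H(j14) = 45.00° − 12.38° = 32.62°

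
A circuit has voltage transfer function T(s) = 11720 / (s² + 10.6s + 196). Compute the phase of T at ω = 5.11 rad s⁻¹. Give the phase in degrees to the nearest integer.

∠[(j5.11)² + 10.6(j5.11) + 196] = ∠[169.89 + j54.166] = 17.68°
∠T(j5.11) = −17.68° = -17.68°

-18°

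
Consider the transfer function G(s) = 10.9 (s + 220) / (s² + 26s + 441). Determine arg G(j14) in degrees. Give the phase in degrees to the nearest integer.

-52 deg

∠(j14 + 220) = arctan(14/220) = 3.64°
∠[(j14)² + 26(j14) + 441] = ∠[245 + j364] = 56.06°
∠G(j14) = 3.64° − 56.06° = -52.42°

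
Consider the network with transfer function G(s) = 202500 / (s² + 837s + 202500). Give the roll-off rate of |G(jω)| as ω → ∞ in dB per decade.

With 0 zeros and 2 poles, the high-frequency asymptotic slope is 20 × (0 − 2) = -40 dB/decade.

-40 dB/decade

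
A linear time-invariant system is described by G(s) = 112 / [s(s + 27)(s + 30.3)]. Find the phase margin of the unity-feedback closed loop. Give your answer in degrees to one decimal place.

Gain crossover: |G(jω)| = 1 at ω ≈ 0.137 rad/s.
∠G(j0.137) = −90° − arctan(0.137/27) − arctan(0.137/30.3) ≈ -90.55°
PM = 180° + (-90.55°) = 89.45°

89.5°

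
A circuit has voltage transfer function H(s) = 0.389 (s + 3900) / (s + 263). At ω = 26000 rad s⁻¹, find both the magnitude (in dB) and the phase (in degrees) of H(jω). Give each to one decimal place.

|j26000 + 3900| = √(26000² + 3900²) = 2.629e+04
|j26000 + 263| = √(26000² + 263²) = 2.6e+04
|H(j26000)| = 0.389 × 2.629e+04 / 2.6e+04 = 0.39333
20 log₁₀(0.39333) = -8.10 dB
∠(j26000 + 3900) = arctan(26000/3900) = 81.47°
∠(j26000 + 263) = arctan(26000/263) = 89.42°
∠H(j26000) = 81.47° − 89.42° = -7.95°

|H| = -8.1 dB, ∠H = -8.0 deg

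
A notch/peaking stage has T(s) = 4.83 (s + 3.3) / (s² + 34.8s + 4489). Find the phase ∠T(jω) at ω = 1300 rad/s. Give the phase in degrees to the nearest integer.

∠(j1300 + 3.3) = arctan(1300/3.3) = 89.85°
∠[(j1300)² + 34.8(j1300) + 4489] = ∠[-1.6855e+06 + j45240] = 178.46°
∠T(j1300) = 89.85° − 178.46° = -88.61°

-89 deg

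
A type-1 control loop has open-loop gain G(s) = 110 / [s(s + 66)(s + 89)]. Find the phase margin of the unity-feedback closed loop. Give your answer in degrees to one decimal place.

Gain crossover: |G(jω)| = 1 at ω ≈ 0.0187 rad/s.
∠G(j0.0187) = −90° − arctan(0.0187/66) − arctan(0.0187/89) ≈ -90.03°
PM = 180° + (-90.03°) = 89.97°

90.0°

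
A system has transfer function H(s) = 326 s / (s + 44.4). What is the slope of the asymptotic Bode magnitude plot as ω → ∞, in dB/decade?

With 1 zero and 1 pole, the high-frequency asymptotic slope is 20 × (1 − 1) = 0 dB/decade.

0 dB/decade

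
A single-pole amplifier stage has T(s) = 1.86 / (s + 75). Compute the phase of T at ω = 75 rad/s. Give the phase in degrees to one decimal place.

∠(j75 + 75) = arctan(75/75) = 45.00°
∠T(j75) = −45.00° = -45.00°

-45.0°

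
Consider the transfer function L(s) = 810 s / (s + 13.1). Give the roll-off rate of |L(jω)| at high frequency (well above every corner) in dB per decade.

0 dB/decade

With 1 zero and 1 pole, the high-frequency asymptotic slope is 20 × (1 − 1) = 0 dB/decade.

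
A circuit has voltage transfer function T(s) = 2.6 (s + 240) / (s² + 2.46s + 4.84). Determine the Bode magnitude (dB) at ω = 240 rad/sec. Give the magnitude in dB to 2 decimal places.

|j240 + 240| = √(240² + 240²) = 339.4
|(j240)² + 2.46(j240) + 4.84| = |-57595 + j590.4| = 5.76e+04
|T(j240)| = 2.6 × 339.4 / 5.76e+04 = 0.015321
20 log₁₀(0.015321) = -36.294 dB

-36.29 dB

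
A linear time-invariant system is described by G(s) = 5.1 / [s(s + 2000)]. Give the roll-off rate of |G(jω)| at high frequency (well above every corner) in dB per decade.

-40 dB/decade

With 0 zeros and 2 poles, the high-frequency asymptotic slope is 20 × (0 − 2) = -40 dB/decade.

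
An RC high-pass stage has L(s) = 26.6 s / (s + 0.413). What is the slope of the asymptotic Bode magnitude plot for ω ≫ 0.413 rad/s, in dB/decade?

0 dB/decade

With 1 zero and 1 pole, the high-frequency asymptotic slope is 20 × (1 − 1) = 0 dB/decade.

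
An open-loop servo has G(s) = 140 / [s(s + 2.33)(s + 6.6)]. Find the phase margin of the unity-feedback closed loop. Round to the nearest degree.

-0°

Gain crossover: |G(jω)| = 1 at ω ≈ 3.96 rad/sec.
∠G(j3.96) = −90° − arctan(3.96/2.33) − arctan(3.96/6.6) ≈ -180.48°
PM = 180° + (-180.48°) = -0.48°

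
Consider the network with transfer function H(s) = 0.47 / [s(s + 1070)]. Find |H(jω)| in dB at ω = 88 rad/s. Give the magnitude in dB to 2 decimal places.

-106.06 dB

|j88 + 1070| = √(88² + 1070²) = 1074
|j88| = 88
|H(j88)| = 0.47 / (1074 × 88) = 4.9747e-06
20 log₁₀(4.9747e-06) = -106.065 dB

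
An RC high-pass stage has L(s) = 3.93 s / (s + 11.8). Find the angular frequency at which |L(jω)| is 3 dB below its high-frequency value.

For a single-pole high-pass, the −3 dB point is at the pole: ω = 11.8 rad s⁻¹.

11.8 rad s⁻¹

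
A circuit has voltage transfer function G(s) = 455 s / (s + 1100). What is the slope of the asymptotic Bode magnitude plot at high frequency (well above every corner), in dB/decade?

0 dB/decade

With 1 zero and 1 pole, the high-frequency asymptotic slope is 20 × (1 − 1) = 0 dB/decade.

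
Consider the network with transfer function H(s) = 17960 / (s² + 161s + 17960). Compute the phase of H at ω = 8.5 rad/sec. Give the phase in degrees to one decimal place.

∠[(j8.5)² + 161(j8.5) + 17960] = ∠[17888 + j1368.5] = 4.37°
∠H(j8.5) = −4.37° = -4.37°

-4.4°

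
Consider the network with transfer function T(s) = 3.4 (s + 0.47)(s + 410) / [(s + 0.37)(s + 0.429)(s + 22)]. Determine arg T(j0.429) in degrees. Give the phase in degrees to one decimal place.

∠(j0.429 + 0.47) = arctan(0.429/0.47) = 42.39°
∠(j0.429 + 410) = arctan(0.429/410) = 0.06°
∠(j0.429 + 0.37) = arctan(0.429/0.37) = 49.22°
∠(j0.429 + 0.429) = arctan(0.429/0.429) = 45.00°
∠(j0.429 + 22) = arctan(0.429/22) = 1.12°
∠T(j0.429) = 42.39° + 0.06° − (49.22° + 45.00° + 1.12°) = -52.89°

-52.9°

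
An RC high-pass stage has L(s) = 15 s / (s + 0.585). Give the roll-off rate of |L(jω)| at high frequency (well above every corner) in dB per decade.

With 1 zero and 1 pole, the high-frequency asymptotic slope is 20 × (1 − 1) = 0 dB/decade.

0 dB/decade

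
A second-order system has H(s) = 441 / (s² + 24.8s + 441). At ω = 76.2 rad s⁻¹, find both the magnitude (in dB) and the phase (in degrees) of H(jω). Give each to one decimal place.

|(j76.2)² + 24.8(j76.2) + 441| = |-5365.4 + j1889.8| = 5689
|H(j76.2)| = 441 / 5689 = 0.077525
20 log₁₀(0.077525) = -22.21 dB
∠[(j76.2)² + 24.8(j76.2) + 441] = ∠[-5365.4 + j1889.8] = 160.60°
∠H(j76.2) = −160.60° = -160.60°

|H| = -22.2 dB, ∠H = -160.6 deg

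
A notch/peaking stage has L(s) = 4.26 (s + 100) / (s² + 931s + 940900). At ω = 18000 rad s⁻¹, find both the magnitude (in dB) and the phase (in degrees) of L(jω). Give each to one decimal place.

|L| = -72.5 dB, ∠L = -87.3°

|j18000 + 100| = √(18000² + 100²) = 1.8e+04
|(j18000)² + 931(j18000) + 940900| = |-3.2306e+08 + j1.6758e+07| = 3.235e+08
|L(j18000)| = 4.26 × 1.8e+04 / 3.235e+08 = 0.00023704
20 log₁₀(0.00023704) = -72.50 dB
∠(j18000 + 100) = arctan(18000/100) = 89.68°
∠[(j18000)² + 931(j18000) + 940900] = ∠[-3.2306e+08 + j1.6758e+07] = 177.03°
∠L(j18000) = 89.68° − 177.03° = -87.35°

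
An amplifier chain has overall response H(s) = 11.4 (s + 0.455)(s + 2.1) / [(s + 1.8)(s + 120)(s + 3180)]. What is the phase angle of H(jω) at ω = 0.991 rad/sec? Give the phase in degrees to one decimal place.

61.3°

∠(j0.991 + 0.455) = arctan(0.991/0.455) = 65.34°
∠(j0.991 + 2.1) = arctan(0.991/2.1) = 25.26°
∠(j0.991 + 1.8) = arctan(0.991/1.8) = 28.84°
∠(j0.991 + 120) = arctan(0.991/120) = 0.47°
∠(j0.991 + 3180) = arctan(0.991/3180) = 0.02°
∠H(j0.991) = 65.34° + 25.26° − (28.84° + 0.47° + 0.02°) = 61.28°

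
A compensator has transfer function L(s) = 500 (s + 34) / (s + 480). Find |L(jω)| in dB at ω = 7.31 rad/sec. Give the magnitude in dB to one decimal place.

31.2 dB

|j7.31 + 34| = √(7.31² + 34²) = 34.78
|j7.31 + 480| = √(7.31² + 480²) = 480.1
|L(j7.31)| = 500 × 34.78 / 480.1 = 36.222
20 log₁₀(36.222) = 31.18 dB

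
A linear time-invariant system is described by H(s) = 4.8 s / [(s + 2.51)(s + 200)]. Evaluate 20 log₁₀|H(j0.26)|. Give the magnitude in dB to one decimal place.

-52.1 dB

|j0.26| = 0.26
|j0.26 + 2.51| = √(0.26² + 2.51²) = 2.523
|j0.26 + 200| = √(0.26² + 200²) = 200
|H(j0.26)| = 4.8 × 0.26 / (2.523 × 200) = 0.0024728
20 log₁₀(0.0024728) = -52.14 dB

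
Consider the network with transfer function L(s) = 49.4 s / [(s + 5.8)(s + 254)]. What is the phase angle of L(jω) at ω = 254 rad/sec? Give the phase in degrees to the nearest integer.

∠(j254) = 90.00°
∠(j254 + 5.8) = arctan(254/5.8) = 88.69°
∠(j254 + 254) = arctan(254/254) = 45.00°
∠L(j254) = 90.00° − (88.69° + 45.00°) = -43.69°

-44°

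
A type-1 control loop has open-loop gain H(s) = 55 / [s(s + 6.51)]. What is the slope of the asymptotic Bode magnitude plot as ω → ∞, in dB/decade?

With 0 zeros and 2 poles, the high-frequency asymptotic slope is 20 × (0 − 2) = -40 dB/decade.

-40 dB/decade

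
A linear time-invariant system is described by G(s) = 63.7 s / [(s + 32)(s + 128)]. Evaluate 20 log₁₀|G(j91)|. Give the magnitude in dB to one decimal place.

|j91| = 91
|j91 + 32| = √(91² + 32²) = 96.46
|j91 + 128| = √(91² + 128²) = 157.1
|G(j91)| = 63.7 × 91 / (96.46 × 157.1) = 0.38263
20 log₁₀(0.38263) = -8.34 dB

-8.3 dB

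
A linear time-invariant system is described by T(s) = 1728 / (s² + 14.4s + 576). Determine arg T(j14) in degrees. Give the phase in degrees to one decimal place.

-27.9 deg

∠[(j14)² + 14.4(j14) + 576] = ∠[380 + j201.6] = 27.95°
∠T(j14) = −27.95° = -27.95°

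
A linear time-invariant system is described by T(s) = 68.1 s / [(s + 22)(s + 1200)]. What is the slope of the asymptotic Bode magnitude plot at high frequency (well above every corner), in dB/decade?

With 1 zero and 2 poles, the high-frequency asymptotic slope is 20 × (1 − 2) = -20 dB/decade.

-20 dB/decade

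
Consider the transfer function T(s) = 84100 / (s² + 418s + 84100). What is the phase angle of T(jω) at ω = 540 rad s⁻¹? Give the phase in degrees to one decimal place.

-132.6°

∠[(j540)² + 418(j540) + 84100] = ∠[-2.075e+05 + j2.2572e+05] = 132.59°
∠T(j540) = −132.59° = -132.59°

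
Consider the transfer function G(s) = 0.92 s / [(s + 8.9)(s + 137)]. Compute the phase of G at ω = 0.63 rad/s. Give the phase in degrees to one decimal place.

85.7°

∠(j0.63) = 90.00°
∠(j0.63 + 8.9) = arctan(0.63/8.9) = 4.05°
∠(j0.63 + 137) = arctan(0.63/137) = 0.26°
∠G(j0.63) = 90.00° − (4.05° + 0.26°) = 85.69°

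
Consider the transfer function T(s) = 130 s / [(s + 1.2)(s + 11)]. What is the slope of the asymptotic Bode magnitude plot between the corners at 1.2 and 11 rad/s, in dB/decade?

In this band the factors already past their corner are: 1 differentiator zero, pole at 1.2; net slope = 0 dB/decade.

0 dB/decade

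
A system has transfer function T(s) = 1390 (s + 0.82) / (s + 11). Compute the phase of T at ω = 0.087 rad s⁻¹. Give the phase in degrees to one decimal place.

5.6°

∠(j0.087 + 0.82) = arctan(0.087/0.82) = 6.06°
∠(j0.087 + 11) = arctan(0.087/11) = 0.45°
∠T(j0.087) = 6.06° − 0.45° = 5.60°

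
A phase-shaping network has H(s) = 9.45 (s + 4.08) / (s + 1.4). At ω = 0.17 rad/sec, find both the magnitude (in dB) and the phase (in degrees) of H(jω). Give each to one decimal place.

|j0.17 + 4.08| = √(0.17² + 4.08²) = 4.084
|j0.17 + 1.4| = √(0.17² + 1.4²) = 1.41
|H(j0.17)| = 9.45 × 4.084 / 1.41 = 27.363
20 log₁₀(27.363) = 28.74 dB
∠(j0.17 + 4.08) = arctan(0.17/4.08) = 2.39°
∠(j0.17 + 1.4) = arctan(0.17/1.4) = 6.92°
∠H(j0.17) = 2.39° − 6.92° = -4.54°

|H| = 28.7 dB, ∠H = -4.5°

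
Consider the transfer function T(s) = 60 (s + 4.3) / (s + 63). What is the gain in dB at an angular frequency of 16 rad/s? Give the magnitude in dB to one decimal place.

23.7 dB

|j16 + 4.3| = √(16² + 4.3²) = 16.57
|j16 + 63| = √(16² + 63²) = 65
|T(j16)| = 60 × 16.57 / 65 = 15.293
20 log₁₀(15.293) = 23.69 dB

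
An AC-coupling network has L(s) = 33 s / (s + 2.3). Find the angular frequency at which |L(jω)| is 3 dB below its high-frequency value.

For a single-pole high-pass, the −3 dB point is at the pole: ω = 2.3 rad/s.

2.3 rad/s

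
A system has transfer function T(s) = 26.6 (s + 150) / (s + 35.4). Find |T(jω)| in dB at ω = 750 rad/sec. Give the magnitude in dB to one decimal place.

|j750 + 150| = √(750² + 150²) = 764.9
|j750 + 35.4| = √(750² + 35.4²) = 750.8
|T(j750)| = 26.6 × 764.9 / 750.8 = 27.097
20 log₁₀(27.097) = 28.66 dB

28.7 dB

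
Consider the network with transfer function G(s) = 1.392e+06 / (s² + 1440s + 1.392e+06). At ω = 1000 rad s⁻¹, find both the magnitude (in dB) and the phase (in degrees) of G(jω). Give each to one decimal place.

|G| = -0.6 dB, ∠G = -74.8°

|(j1000)² + 1440(j1000) + 1.392e+06| = |3.92e+05 + j1.44e+06| = 1.492e+06
|G(j1000)| = 1.392e+06 / 1.492e+06 = 0.93272
20 log₁₀(0.93272) = -0.60 dB
∠[(j1000)² + 1440(j1000) + 1.392e+06] = ∠[3.92e+05 + j1.44e+06] = 74.77°
∠G(j1000) = −74.77° = -74.77°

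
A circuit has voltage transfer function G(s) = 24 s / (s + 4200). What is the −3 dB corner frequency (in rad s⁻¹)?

For a single-pole high-pass, the −3 dB point is at the pole: ω = 4200 rad s⁻¹.

4200 rad s⁻¹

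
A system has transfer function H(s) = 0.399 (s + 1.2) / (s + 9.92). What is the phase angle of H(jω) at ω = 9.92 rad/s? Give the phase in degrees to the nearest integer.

38°

∠(j9.92 + 1.2) = arctan(9.92/1.2) = 83.10°
∠(j9.92 + 9.92) = arctan(9.92/9.92) = 45.00°
∠H(j9.92) = 83.10° − 45.00° = 38.10°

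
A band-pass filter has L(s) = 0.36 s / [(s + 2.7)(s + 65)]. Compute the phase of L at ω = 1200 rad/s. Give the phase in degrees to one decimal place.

-86.8 deg

∠(j1200) = 90.00°
∠(j1200 + 2.7) = arctan(1200/2.7) = 89.87°
∠(j1200 + 65) = arctan(1200/65) = 86.90°
∠L(j1200) = 90.00° − (89.87° + 86.90°) = -86.77°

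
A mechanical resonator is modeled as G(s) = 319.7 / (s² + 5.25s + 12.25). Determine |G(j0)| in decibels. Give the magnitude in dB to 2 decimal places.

28.33 dB

G(0) = 319.7 / 12.25 = 26.098
20 log₁₀(26.098) = 28.332 dB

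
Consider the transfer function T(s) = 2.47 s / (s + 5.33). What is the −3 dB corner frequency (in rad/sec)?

For a single-pole high-pass, the −3 dB point is at the pole: ω = 5.33 rad/sec.

5.33 rad/sec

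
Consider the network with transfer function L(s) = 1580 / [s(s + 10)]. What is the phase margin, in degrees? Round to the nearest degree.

Gain crossover: |L(jω)| = 1 at ω ≈ 39.1 rad/s.
∠L(j39.1) = −90° − arctan(39.1/10) ≈ -165.66°
PM = 180° + (-165.66°) = 14.34°

14 deg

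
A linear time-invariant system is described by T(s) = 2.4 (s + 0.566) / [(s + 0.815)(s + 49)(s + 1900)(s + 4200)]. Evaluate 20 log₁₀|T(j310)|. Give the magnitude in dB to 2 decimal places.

|j310 + 0.566| = √(310² + 0.566²) = 310
|j310 + 0.815| = √(310² + 0.815²) = 310
|j310 + 49| = √(310² + 49²) = 313.8
|j310 + 1900| = √(310² + 1900²) = 1925
|j310 + 4200| = √(310² + 4200²) = 4211
|T(j310)| = 2.4 × 310 / (310 × 313.8 × 1925 × 4211) = 9.432e-10
20 log₁₀(9.432e-10) = -180.508 dB

-180.51 dB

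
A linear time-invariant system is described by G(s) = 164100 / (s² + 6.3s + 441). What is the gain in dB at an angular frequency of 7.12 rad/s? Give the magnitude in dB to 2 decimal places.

52.42 dB

|(j7.12)² + 6.3(j7.12) + 441| = |390.31 + j44.856| = 392.9
|G(j7.12)| = 164100 / 392.9 = 417.69
20 log₁₀(417.69) = 52.417 dB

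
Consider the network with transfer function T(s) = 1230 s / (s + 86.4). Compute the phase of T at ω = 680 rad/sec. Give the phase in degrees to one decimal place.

∠(j680) = 90.00°
∠(j680 + 86.4) = arctan(680/86.4) = 82.76°
∠T(j680) = 90.00° − 82.76° = 7.24°

7.2°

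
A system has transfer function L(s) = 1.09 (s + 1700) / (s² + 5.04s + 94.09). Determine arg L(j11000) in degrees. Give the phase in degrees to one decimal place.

-98.8°

∠(j11000 + 1700) = arctan(11000/1700) = 81.21°
∠[(j11000)² + 5.04(j11000) + 94.09] = ∠[-1.21e+08 + j55440] = 179.97°
∠L(j11000) = 81.21° − 179.97° = -98.76°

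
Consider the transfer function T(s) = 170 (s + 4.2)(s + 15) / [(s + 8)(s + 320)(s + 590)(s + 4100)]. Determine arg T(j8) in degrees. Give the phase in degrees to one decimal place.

∠(j8 + 4.2) = arctan(8/4.2) = 62.30°
∠(j8 + 15) = arctan(8/15) = 28.07°
∠(j8 + 8) = arctan(8/8) = 45.00°
∠(j8 + 320) = arctan(8/320) = 1.43°
∠(j8 + 590) = arctan(8/590) = 0.78°
∠(j8 + 4100) = arctan(8/4100) = 0.11°
∠T(j8) = 62.30° + 28.07° − (45.00° + 1.43° + 0.78° + 0.11°) = 43.05°

43.1°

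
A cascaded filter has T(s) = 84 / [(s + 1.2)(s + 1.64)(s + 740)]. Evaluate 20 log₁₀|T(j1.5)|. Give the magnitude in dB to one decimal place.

|j1.5 + 1.2| = √(1.5² + 1.2²) = 1.921
|j1.5 + 1.64| = √(1.5² + 1.64²) = 2.223
|j1.5 + 740| = √(1.5² + 740²) = 740
|T(j1.5)| = 84 / (1.921 × 2.223 × 740) = 0.026588
20 log₁₀(0.026588) = -31.51 dB

-31.5 dB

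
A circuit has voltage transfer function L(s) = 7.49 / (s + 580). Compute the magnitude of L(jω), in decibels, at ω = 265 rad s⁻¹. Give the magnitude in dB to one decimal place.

|j265 + 580| = √(265² + 580²) = 637.7
|L(j265)| = 7.49 / 637.7 = 0.011746
20 log₁₀(0.011746) = -38.60 dB

-38.6 dB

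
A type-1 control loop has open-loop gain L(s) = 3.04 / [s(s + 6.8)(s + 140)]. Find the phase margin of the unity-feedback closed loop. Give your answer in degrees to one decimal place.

90.0°

Gain crossover: |L(jω)| = 1 at ω ≈ 0.00319 rad/s.
∠L(j0.00319) = −90° − arctan(0.00319/6.8) − arctan(0.00319/140) ≈ -90.03°
PM = 180° + (-90.03°) = 89.97°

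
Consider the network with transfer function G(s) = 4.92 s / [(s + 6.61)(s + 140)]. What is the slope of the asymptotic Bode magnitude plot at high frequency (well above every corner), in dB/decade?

With 1 zero and 2 poles, the high-frequency asymptotic slope is 20 × (1 − 2) = -20 dB/decade.

-20 dB/decade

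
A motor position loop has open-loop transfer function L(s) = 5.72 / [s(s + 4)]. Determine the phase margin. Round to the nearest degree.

Gain crossover: |L(jω)| = 1 at ω ≈ 1.35 rad/s.
∠L(j1.35) = −90° − arctan(1.35/4) ≈ -108.71°
PM = 180° + (-108.71°) = 71.29°

71°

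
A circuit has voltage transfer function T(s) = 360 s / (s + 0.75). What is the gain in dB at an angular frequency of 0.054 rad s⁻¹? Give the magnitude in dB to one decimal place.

|j0.054| = 0.054
|j0.054 + 0.75| = √(0.054² + 0.75²) = 0.7519
|T(j0.054)| = 360 × 0.054 / 0.7519 = 25.853
20 log₁₀(25.853) = 28.25 dB

28.3 dB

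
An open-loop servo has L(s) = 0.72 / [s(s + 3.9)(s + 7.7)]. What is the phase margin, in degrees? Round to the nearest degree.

Gain crossover: |L(jω)| = 1 at ω ≈ 0.024 rad/s.
∠L(j0.024) = −90° − arctan(0.024/3.9) − arctan(0.024/7.7) ≈ -90.53°
PM = 180° + (-90.53°) = 89.47°

89°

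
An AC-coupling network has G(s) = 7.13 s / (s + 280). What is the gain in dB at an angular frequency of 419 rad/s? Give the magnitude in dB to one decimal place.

|j419| = 419
|j419 + 280| = √(419² + 280²) = 503.9
|G(j419)| = 7.13 × 419 / 503.9 = 5.9282
20 log₁₀(5.9282) = 15.46 dB

15.5 dB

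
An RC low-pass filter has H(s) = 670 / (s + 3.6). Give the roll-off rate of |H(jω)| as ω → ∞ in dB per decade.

With 0 zeros and 1 pole, the high-frequency asymptotic slope is 20 × (0 − 1) = -20 dB/decade.

-20 dB/decade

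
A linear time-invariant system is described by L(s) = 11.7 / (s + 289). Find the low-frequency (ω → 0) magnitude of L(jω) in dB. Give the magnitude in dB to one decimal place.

L(0) = 11.7 / 289 = 0.040484
20 log₁₀(0.040484) = -27.85 dB

-27.9 dB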